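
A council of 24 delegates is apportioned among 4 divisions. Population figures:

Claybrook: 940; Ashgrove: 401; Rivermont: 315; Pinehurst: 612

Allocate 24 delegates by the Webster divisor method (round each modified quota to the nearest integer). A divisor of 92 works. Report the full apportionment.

Claybrook 10, Ashgrove 4, Rivermont 3, Pinehurst 7

With modified divisor 92: modified quotas Claybrook 10.217, Ashgrove 4.359, Rivermont 3.424, Pinehurst 6.652.
Rounding to the nearest integer: Claybrook 10, Ashgrove 4, Rivermont 3, Pinehurst 7 (total 24).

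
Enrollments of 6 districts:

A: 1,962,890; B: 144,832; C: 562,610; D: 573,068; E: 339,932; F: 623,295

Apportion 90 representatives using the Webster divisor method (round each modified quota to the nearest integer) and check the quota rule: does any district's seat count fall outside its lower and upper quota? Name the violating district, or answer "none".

A

Standard quotas: A 41.996, B 3.099, C 12.037, D 12.261, E 7.273, F 13.335.
Webster allocation: A 43, B 3, C 12, D 12, E 7, F 13.
A has quota 41.996 (lower 41, upper 42) but receives 43 — outside the quota interval.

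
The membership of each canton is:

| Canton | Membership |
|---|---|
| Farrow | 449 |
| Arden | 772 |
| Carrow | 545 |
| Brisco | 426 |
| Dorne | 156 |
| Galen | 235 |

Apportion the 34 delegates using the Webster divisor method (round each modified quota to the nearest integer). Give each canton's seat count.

Farrow 6, Arden 10, Carrow 7, Brisco 6, Dorne 2, Galen 3

Standard divisor 2583/34 ≈ 75.971; standard quotas: Farrow 5.910, Arden 10.162, Carrow 7.174, Brisco 5.607, Dorne 2.053, Galen 3.093.
Rounding to the nearest integer gives Farrow 6, Arden 10, Carrow 7, Brisco 6, Dorne 2, Galen 3 — total 34, matching the house size, so no adjustment is needed.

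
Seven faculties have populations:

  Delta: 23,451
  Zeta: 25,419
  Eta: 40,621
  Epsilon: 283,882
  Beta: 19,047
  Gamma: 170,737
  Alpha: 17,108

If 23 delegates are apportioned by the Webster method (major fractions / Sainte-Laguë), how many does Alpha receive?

Standard divisor 580265/23 ≈ 25228.913; standard quotas: Delta 0.930, Zeta 1.008, Eta 1.610, Epsilon 11.252, Beta 0.755, Gamma 6.768, Alpha 0.678.
Rounding to the nearest integer gives 1, 1, 2, 11, 1, 7, 1 = 24 seats, so the divisor must be adjusted.
With modified divisor 26700: modified quotas Delta 0.878, Zeta 0.952, Eta 1.521, Epsilon 10.632, Beta 0.713, Gamma 6.395, Alpha 0.641.
Rounding to the nearest integer: Delta 1, Zeta 1, Eta 2, Epsilon 11, Beta 1, Gamma 6, Alpha 1 (total 23).
Alpha receives 1.

1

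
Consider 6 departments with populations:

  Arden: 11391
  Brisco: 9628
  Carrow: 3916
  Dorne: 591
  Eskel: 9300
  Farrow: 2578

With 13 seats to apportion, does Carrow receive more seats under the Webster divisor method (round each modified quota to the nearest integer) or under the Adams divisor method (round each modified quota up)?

Webster: Arden 4, Brisco 4, Carrow 1, Dorne 0, Eskel 3, Farrow 1.
Adams: Arden 3, Brisco 3, Carrow 2, Dorne 1, Eskel 3, Farrow 1.
Carrow gets 1 under Webster and 2 under Adams.

Adams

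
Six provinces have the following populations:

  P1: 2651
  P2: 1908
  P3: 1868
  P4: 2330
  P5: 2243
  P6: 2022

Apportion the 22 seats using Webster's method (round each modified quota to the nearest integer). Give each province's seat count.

P1 5, P2 3, P3 3, P4 4, P5 4, P6 3

Standard divisor 13022/22 ≈ 591.909; standard quotas: P1 4.479, P2 3.223, P3 3.156, P4 3.936, P5 3.789, P6 3.416.
Rounding to the nearest integer gives 4, 3, 3, 4, 4, 3 = 21 seats, so the divisor must be adjusted.
With modified divisor 583: modified quotas P1 4.547, P2 3.273, P3 3.204, P4 3.997, P5 3.847, P6 3.468.
Rounding to the nearest integer: P1 5, P2 3, P3 3, P4 4, P5 4, P6 3 (total 22).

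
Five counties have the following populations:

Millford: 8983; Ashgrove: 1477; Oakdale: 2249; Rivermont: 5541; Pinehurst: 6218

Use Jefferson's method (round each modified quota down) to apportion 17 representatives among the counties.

Standard divisor 24468/17 ≈ 1439.294; standard quotas: Millford 6.241, Ashgrove 1.026, Oakdale 1.563, Rivermont 3.850, Pinehurst 4.320.
Rounding down gives 6, 1, 1, 3, 4 = 15 seats, so the divisor must be adjusted.
With modified divisor 1260: modified quotas Millford 7.129, Ashgrove 1.172, Oakdale 1.785, Rivermont 4.398, Pinehurst 4.935.
Rounding down: Millford 7, Ashgrove 1, Oakdale 1, Rivermont 4, Pinehurst 4 (total 17).

Millford 7, Ashgrove 1, Oakdale 1, Rivermont 4, Pinehurst 4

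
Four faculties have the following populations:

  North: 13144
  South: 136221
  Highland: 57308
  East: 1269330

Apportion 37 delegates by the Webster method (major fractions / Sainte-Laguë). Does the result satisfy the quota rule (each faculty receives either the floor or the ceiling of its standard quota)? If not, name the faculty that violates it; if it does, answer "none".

East

Standard quotas: North 0.329, South 3.415, Highland 1.437, East 31.819.
Webster allocation: North 0, South 3, Highland 1, East 33.
East has quota 31.819 (lower 31, upper 32) but receives 33 — outside the quota interval.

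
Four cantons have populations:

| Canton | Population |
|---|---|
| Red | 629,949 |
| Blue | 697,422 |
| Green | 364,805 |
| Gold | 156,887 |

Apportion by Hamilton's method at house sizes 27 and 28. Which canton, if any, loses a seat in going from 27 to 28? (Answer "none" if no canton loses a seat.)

Green

At 27 seats: Red 9, Blue 10, Green 6, Gold 2.
At 28 seats: Red 10, Blue 11, Green 5, Gold 2.
Green drops from 6 to 5.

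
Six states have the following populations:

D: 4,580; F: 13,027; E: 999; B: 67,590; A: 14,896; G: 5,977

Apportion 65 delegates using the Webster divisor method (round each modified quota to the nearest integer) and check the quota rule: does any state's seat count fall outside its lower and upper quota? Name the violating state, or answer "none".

B

Standard quotas: D 2.780, F 7.908, E 0.606, B 41.033, A 9.043, G 3.629.
Webster allocation: D 3, F 8, E 1, B 40, A 9, G 4.
B has quota 41.033 (lower 41, upper 42) but receives 40 — outside the quota interval.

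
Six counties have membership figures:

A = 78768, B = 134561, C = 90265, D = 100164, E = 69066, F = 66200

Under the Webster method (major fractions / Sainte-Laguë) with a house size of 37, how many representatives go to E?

Standard divisor 539024/37 ≈ 14568.216; standard quotas: A 5.407, B 9.237, C 6.196, D 6.876, E 4.741, F 4.544.
Rounding to the nearest integer gives A 5, B 9, C 6, D 7, E 5, F 5 — total 37, matching the house size, so no adjustment is needed.
E receives 5.

5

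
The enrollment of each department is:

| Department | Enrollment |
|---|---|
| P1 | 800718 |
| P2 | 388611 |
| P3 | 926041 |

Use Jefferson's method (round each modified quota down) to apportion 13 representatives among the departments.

P1=5, P2=2, P3=6

Standard divisor 2115370/13 ≈ 162720.769; standard quotas: P1 4.921, P2 2.388, P3 5.691.
Rounding down gives 4, 2, 5 = 11 seats, so the divisor must be adjusted.
With modified divisor 143900: modified quotas P1 5.564, P2 2.701, P3 6.435.
Rounding down: P1 5, P2 2, P3 6 (total 13).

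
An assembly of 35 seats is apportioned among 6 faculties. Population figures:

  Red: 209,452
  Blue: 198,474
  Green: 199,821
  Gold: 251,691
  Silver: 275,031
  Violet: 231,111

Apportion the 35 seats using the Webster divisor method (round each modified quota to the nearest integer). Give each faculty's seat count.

Red=5; Blue=5; Green=5; Gold=7; Silver=7; Violet=6

Standard divisor 1365580/35 ≈ 39016.571; standard quotas: Red 5.368, Blue 5.087, Green 5.121, Gold 6.451, Silver 7.049, Violet 5.923.
Rounding to the nearest integer gives 5, 5, 5, 6, 7, 6 = 34 seats, so the divisor must be adjusted.
With modified divisor 38400: modified quotas Red 5.454, Blue 5.169, Green 5.204, Gold 6.554, Silver 7.162, Violet 6.019.
Rounding to the nearest integer: Red 5, Blue 5, Green 5, Gold 7, Silver 7, Violet 6 (total 35).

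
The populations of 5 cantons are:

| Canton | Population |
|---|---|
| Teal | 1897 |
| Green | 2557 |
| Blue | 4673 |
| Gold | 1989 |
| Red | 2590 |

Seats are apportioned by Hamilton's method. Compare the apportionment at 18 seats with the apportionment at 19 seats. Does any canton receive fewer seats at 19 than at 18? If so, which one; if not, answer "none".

At 18 seats: Teal 3, Green 3, Blue 6, Gold 3, Red 3.
At 19 seats: Teal 3, Green 3, Blue 6, Gold 3, Red 4.
No canton's allocation decreased.

none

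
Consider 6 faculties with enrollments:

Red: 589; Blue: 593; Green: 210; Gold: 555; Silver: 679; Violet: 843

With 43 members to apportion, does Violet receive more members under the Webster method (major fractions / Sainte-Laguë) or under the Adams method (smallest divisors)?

Webster: Red 7, Blue 7, Green 3, Gold 7, Silver 8, Violet 11.
Adams: Red 7, Blue 7, Green 3, Gold 7, Silver 9, Violet 10.
Violet gets 11 under Webster and 10 under Adams.

Webster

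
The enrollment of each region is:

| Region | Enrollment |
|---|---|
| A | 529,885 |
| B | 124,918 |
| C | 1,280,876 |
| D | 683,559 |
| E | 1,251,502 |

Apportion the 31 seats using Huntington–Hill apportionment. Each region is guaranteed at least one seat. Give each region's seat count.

With divisor 123463: modified quotas A 4.292, B 1.012, C 10.375, D 5.537, E 10.137.
Geometric-mean thresholds: A √(4·5)=4.472, B √(1·2)=1.414, C √(10·11)=10.488, D √(5·6)=5.477, E √(10·11)=10.488.
Each quota rounded against its threshold gives A 4, B 1, C 10, D 6, E 10 (total 31).

A=4, B=1, C=10, D=6, E=10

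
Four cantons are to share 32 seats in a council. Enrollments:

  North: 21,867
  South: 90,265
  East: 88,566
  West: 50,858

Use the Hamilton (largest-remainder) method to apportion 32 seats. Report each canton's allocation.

North=3, South=12, East=11, West=6

Standard divisor: 251556 ÷ 32 ≈ 7861.125.
Standard quotas: North 2.7817, South 11.4825, East 11.2663, West 6.4696.
Lower quotas: North 2, South 11, East 11, West 6 (sum 30, leaving 2 seats).
Remainders in descending order: North 0.7817, South 0.4825, West 0.4696, East 0.2663.
Largest remainders: North, South receive the extra seats.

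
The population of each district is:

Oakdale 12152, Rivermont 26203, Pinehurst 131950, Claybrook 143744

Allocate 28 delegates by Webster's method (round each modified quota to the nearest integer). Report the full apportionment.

Standard divisor 314049/28 ≈ 11216.036; standard quotas: Oakdale 1.083, Rivermont 2.336, Pinehurst 11.764, Claybrook 12.816.
Rounding to the nearest integer gives Oakdale 1, Rivermont 2, Pinehurst 12, Claybrook 13 — total 28, matching the house size, so no adjustment is needed.

Oakdale 1, Rivermont 2, Pinehurst 12, Claybrook 13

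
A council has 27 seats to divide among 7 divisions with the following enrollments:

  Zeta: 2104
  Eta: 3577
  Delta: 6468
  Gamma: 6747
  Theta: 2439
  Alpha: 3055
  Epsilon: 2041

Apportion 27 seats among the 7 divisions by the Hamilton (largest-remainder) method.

Zeta: 2, Eta: 4, Delta: 7, Gamma: 7, Theta: 2, Alpha: 3, Epsilon: 2

Standard divisor: 26431 ÷ 27 ≈ 978.926.
Standard quotas: Zeta 2.1493, Eta 3.6540, Delta 6.6072, Gamma 6.8922, Theta 2.4915, Alpha 3.1208, Epsilon 2.0849.
Lower quotas: Zeta 2, Eta 3, Delta 6, Gamma 6, Theta 2, Alpha 3, Epsilon 2 (sum 24, leaving 3 seats).
Remainders in descending order: Gamma 0.8922, Eta 0.6540, Delta 0.6072, Theta 0.4915, Zeta 0.1493, Alpha 0.1208, Epsilon 0.0849.
Largest remainders: Gamma, Eta, Delta receive the extra seats.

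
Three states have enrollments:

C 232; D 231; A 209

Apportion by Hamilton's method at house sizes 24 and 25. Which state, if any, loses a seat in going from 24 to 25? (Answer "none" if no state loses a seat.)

none

At 24 seats: C 8, D 8, A 8.
At 25 seats: C 9, D 8, A 8.
No state's allocation decreased.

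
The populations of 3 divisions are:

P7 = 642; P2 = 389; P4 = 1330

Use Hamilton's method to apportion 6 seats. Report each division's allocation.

Standard divisor: 2361 ÷ 6 ≈ 393.5.
Standard quotas: P7 1.632, P2 0.989, P4 3.380.
Lower quotas: P7 1, P2 0, P4 3 (sum 4, leaving 2 seats).
Remainders in descending order: P2 0.989, P7 0.632, P4 0.380.
The surplus seats go to P2, P7.

P7 2, P2 1, P4 3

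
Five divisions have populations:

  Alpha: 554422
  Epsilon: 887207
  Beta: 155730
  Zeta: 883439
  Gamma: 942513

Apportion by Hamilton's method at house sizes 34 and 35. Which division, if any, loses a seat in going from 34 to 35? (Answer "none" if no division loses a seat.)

At 34 seats: Alpha 5, Epsilon 9, Beta 2, Zeta 9, Gamma 9.
At 35 seats: Alpha 6, Epsilon 9, Beta 1, Zeta 9, Gamma 10.
Beta drops from 2 to 1.

Beta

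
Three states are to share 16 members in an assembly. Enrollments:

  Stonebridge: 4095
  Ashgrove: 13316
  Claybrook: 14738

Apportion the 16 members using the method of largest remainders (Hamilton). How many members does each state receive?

Total 32149; standard divisor 32149/16 ≈ 2009.312.
Standard quotas: Stonebridge 2.0380, Ashgrove 6.6271, Claybrook 7.3348.
Lower quotas: Stonebridge 2, Ashgrove 6, Claybrook 7 (sum 15, leaving 1 seat).
Remainders in descending order: Ashgrove 0.6271, Claybrook 0.3348, Stonebridge 0.0380.
Largest remainder: Ashgrove receives the extra seat.

Stonebridge=2, Ashgrove=7, Claybrook=7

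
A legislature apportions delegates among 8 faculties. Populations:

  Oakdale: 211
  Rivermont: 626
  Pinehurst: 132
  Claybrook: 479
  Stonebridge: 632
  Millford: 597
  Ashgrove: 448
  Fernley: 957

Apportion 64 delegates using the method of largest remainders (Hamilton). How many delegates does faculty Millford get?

9

The standard divisor is 4082/64 ≈ 63.781.
Standard quotas: Oakdale 3.308, Rivermont 9.815, Pinehurst 2.070, Claybrook 7.510, Stonebridge 9.909, Millford 9.360, Ashgrove 7.024, Fernley 15.004.
Lower quotas: Oakdale 3, Rivermont 9, Pinehurst 2, Claybrook 7, Stonebridge 9, Millford 9, Ashgrove 7, Fernley 15 (sum 61, leaving 3 seats).
Remainders in descending order: Stonebridge 0.909, Rivermont 0.815, Claybrook 0.510, Millford 0.360, Oakdale 0.308, Pinehurst 0.070, Ashgrove 0.024, Fernley 0.004.
The surplus seats go to Stonebridge, Rivermont, Claybrook.
Millford receives 9.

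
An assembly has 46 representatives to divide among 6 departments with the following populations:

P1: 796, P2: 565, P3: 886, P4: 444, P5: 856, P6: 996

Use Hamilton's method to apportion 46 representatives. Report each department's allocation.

P1 8, P2 6, P3 9, P4 4, P5 9, P6 10

The standard divisor is 4543/46 ≈ 98.761.
Standard quotas: P1 8.060, P2 5.721, P3 8.971, P4 4.496, P5 8.667, P6 10.085.
Lower quotas: P1 8, P2 5, P3 8, P4 4, P5 8, P6 10 (sum 43, leaving 3 seats).
Remainders in descending order: P3 0.971, P2 0.721, P5 0.667, P4 0.496, P6 0.085, P1 0.060.
Largest remainders: P3, P2, P5 receive the extra seats.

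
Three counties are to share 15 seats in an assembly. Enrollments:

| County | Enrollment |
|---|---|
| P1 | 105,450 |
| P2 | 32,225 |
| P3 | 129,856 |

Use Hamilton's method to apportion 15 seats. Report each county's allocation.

P1 6, P2 2, P3 7

Standard divisor: 267531 ÷ 15 ≈ 17835.4.
Standard quotas: P1 5.9124, P2 1.8068, P3 7.2808.
Lower quotas: P1 5, P2 1, P3 7 (sum 13, leaving 2 seats).
Remainders in descending order: P1 0.9124, P2 0.8068, P3 0.2808.
Largest remainders: P1, P2 receive the extra seats.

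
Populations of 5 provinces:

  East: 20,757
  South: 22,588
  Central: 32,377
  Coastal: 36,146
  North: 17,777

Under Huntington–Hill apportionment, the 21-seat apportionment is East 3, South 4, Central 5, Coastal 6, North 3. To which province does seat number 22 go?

East

Priority for the next seat is population ÷ (√(s·(s+1))).
Priorities: East 5992.030, South 5050.830, Central 5911.204, Coastal 5577.449, North 5131.778.
Highest priority: East.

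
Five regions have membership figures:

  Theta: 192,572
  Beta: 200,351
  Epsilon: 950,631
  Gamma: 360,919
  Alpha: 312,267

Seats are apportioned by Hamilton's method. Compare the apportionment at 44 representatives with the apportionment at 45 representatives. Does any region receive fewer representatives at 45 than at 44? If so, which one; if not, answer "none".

none

At 44 seats: Theta 4, Beta 4, Epsilon 21, Gamma 8, Alpha 7.
At 45 seats: Theta 4, Beta 5, Epsilon 21, Gamma 8, Alpha 7.
No region's allocation decreased.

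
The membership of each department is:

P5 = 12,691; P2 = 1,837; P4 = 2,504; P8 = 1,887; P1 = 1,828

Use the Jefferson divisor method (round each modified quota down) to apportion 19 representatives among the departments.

Standard divisor 20747/19 ≈ 1091.947; standard quotas: P5 11.622, P2 1.682, P4 2.293, P8 1.728, P1 1.674.
Rounding down gives 11, 1, 2, 1, 1 = 16 seats, so the divisor must be adjusted.
With modified divisor 930: modified quotas P5 13.646, P2 1.975, P4 2.692, P8 2.029, P1 1.966.
Rounding down: P5 13, P2 1, P4 2, P8 2, P1 1 (total 19).

P5=13, P2=1, P4=2, P8=2, P1=1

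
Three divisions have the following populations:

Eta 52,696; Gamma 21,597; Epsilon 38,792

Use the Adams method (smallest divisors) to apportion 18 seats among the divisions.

Standard divisor 113085/18 ≈ 6282.5; standard quotas: Eta 8.388, Gamma 3.438, Epsilon 6.175.
Rounding up gives 9, 4, 7 = 20 seats, so the divisor must be adjusted.
With modified divisor 6900: modified quotas Eta 7.637, Gamma 3.130, Epsilon 5.622.
Rounding up: Eta 8, Gamma 4, Epsilon 6 (total 18).

Eta 8, Gamma 4, Epsilon 6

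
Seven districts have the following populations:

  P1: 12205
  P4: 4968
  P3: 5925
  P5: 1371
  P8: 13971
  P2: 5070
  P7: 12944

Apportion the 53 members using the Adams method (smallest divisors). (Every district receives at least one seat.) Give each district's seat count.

Standard divisor 56454/53 ≈ 1065.17; standard quotas: P1 11.458, P4 4.664, P3 5.562, P5 1.287, P8 13.116, P2 4.760, P7 12.152.
Rounding up gives 12, 5, 6, 2, 14, 5, 13 = 57 seats, so the divisor must be adjusted.
With modified divisor 1170: modified quotas P1 10.432, P4 4.246, P3 5.064, P5 1.172, P8 11.941, P2 4.333, P7 11.063.
Rounding up: P1 11, P4 5, P3 6, P5 2, P8 12, P2 5, P7 12 (total 53).

P1 11; P4 5; P3 6; P5 2; P8 12; P2 5; P7 12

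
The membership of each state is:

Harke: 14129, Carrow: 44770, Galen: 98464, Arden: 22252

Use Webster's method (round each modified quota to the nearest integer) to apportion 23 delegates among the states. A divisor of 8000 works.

With modified divisor 8000: modified quotas Harke 1.766, Carrow 5.596, Galen 12.308, Arden 2.781.
Rounding to the nearest integer: Harke 2, Carrow 6, Galen 12, Arden 3 (total 23).

Harke: 2; Carrow: 6; Galen: 12; Arden: 3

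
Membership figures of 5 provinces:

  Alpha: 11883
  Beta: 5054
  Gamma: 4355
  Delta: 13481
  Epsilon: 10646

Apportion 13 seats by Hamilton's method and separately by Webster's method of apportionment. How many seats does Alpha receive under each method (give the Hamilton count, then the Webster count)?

Hamilton: Alpha 3, Beta 2, Gamma 1, Delta 4, Epsilon 3.
Webster: Alpha 4, Beta 1, Gamma 1, Delta 4, Epsilon 3.
Alpha gets 3 under Hamilton and 4 under Webster.

3 and 4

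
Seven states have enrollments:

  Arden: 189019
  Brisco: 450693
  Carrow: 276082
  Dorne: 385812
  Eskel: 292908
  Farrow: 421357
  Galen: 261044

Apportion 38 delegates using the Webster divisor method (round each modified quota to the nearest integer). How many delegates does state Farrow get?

7

Standard divisor 2276915/38 ≈ 59918.816; standard quotas: Arden 3.155, Brisco 7.522, Carrow 4.608, Dorne 6.439, Eskel 4.888, Farrow 7.032, Galen 4.357.
Rounding to the nearest integer gives Arden 3, Brisco 8, Carrow 5, Dorne 6, Eskel 5, Farrow 7, Galen 4 — total 38, matching the house size, so no adjustment is needed.
Farrow receives 7.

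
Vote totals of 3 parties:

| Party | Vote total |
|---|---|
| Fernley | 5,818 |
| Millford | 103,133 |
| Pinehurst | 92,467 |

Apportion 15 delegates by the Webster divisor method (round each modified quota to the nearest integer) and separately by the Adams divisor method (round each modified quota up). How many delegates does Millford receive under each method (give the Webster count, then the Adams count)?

Webster: Fernley 0, Millford 8, Pinehurst 7.
Adams: Fernley 1, Millford 7, Pinehurst 7.
Millford gets 8 under Webster and 7 under Adams.

8 and 7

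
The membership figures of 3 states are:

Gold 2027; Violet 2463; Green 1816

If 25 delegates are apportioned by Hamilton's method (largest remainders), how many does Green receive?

The standard divisor is 6306/25 ≈ 252.24.
Standard quotas: Gold 8.036, Violet 9.765, Green 7.199.
Lower quotas: Gold 8, Violet 9, Green 7 (sum 24, leaving 1 seat).
Remainders in descending order: Violet 0.765, Green 0.199, Gold 0.036.
Largest remainder: Violet receives the extra seat.
Green receives 7.

7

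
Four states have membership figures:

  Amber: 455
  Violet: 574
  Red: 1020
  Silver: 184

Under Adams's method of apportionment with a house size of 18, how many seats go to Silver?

2

Standard divisor 2233/18 ≈ 124.056; standard quotas: Amber 3.668, Violet 4.627, Red 8.222, Silver 1.483.
Rounding up gives 4, 5, 9, 2 = 20 seats, so the divisor must be adjusted.
With modified divisor 145: modified quotas Amber 3.138, Violet 3.959, Red 7.034, Silver 1.269.
Rounding up: Amber 4, Violet 4, Red 8, Silver 2 (total 18).
Silver receives 2.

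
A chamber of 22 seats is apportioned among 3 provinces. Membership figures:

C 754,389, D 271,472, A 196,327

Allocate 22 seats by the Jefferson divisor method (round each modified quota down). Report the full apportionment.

Standard divisor 1222188/22 ≈ 55554; standard quotas: C 13.579, D 4.887, A 3.534.
Rounding down gives 13, 4, 3 = 20 seats, so the divisor must be adjusted.
With modified divisor 52100: modified quotas C 14.480, D 5.211, A 3.768.
Rounding down: C 14, D 5, A 3 (total 22).

C 14, D 5, A 3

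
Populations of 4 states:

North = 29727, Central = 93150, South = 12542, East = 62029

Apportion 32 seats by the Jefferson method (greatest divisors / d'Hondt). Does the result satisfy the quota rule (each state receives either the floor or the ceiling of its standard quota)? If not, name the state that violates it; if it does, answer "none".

none

Standard quotas: North 4.818, Central 15.097, South 2.033, East 10.053.
Jefferson allocation: North 5, Central 15, South 2, East 10.
Every allocation lies between the lower and upper quota.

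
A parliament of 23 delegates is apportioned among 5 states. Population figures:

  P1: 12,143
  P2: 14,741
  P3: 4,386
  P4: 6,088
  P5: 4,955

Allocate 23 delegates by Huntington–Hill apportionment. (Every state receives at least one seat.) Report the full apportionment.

P1=7, P2=8, P3=2, P4=3, P5=3

With divisor 1832: modified quotas P1 6.628, P2 8.046, P3 2.394, P4 3.323, P5 2.705.
Geometric-mean thresholds: P1 √(6·7)=6.481, P2 √(8·9)=8.485, P3 √(2·3)=2.449, P4 √(3·4)=3.464, P5 √(2·3)=2.449.
Each quota rounded against its threshold gives P1 7, P2 8, P3 2, P4 3, P5 3 (total 23).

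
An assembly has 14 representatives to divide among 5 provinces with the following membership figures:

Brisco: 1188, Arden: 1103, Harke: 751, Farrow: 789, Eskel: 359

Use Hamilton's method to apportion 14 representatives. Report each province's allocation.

The standard divisor is 4190/14 ≈ 299.286.
Standard quotas: Brisco 3.969, Arden 3.685, Harke 2.509, Farrow 2.636, Eskel 1.200.
Lower quotas: Brisco 3, Arden 3, Harke 2, Farrow 2, Eskel 1 (sum 11, leaving 3 seats).
Remainders in descending order: Brisco 0.969, Arden 0.685, Farrow 0.636, Harke 0.509, Eskel 0.200.
The surplus seats go to Brisco, Arden, Farrow.

Brisco: 4; Arden: 4; Harke: 2; Farrow: 3; Eskel: 1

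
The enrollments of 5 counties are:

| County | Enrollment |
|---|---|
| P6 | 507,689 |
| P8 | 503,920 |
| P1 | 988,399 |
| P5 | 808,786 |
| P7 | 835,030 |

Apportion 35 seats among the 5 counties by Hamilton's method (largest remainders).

P6 5, P8 5, P1 9, P5 8, P7 8

Standard divisor: 3643824 ÷ 35 ≈ 104109.257.
Standard quotas: P6 4.8765, P8 4.8403, P1 9.4939, P5 7.7686, P7 8.0207.
Lower quotas: P6 4, P8 4, P1 9, P5 7, P7 8 (sum 32, leaving 3 seats).
Remainders in descending order: P6 0.8765, P8 0.8403, P5 0.7686, P1 0.4939, P7 0.0207.
The surplus seats go to P6, P8, P5.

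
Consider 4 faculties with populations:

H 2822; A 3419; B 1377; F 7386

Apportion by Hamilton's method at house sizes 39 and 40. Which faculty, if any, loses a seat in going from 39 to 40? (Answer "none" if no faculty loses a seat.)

At 39 seats: H 7, A 9, B 4, F 19.
At 40 seats: H 7, A 9, B 4, F 20.
No faculty's allocation decreased.

none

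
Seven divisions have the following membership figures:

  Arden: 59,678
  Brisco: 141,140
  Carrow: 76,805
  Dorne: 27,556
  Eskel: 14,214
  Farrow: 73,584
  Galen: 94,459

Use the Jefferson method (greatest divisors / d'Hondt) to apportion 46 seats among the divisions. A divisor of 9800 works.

With modified divisor 9800: modified quotas Arden 6.090, Brisco 14.402, Carrow 7.837, Dorne 2.812, Eskel 1.450, Farrow 7.509, Galen 9.639.
Rounding down: Arden 6, Brisco 14, Carrow 7, Dorne 2, Eskel 1, Farrow 7, Galen 9 (total 46).

Arden 6, Brisco 14, Carrow 7, Dorne 2, Eskel 1, Farrow 7, Galen 9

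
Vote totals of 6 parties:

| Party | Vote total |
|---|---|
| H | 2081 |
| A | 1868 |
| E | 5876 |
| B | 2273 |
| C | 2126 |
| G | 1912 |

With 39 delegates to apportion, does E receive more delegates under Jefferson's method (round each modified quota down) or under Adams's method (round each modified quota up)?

Jefferson: H 5, A 4, E 15, B 5, C 5, G 5.
Adams: H 5, A 5, E 13, B 6, C 5, G 5.
E gets 15 under Jefferson and 13 under Adams.

Jefferson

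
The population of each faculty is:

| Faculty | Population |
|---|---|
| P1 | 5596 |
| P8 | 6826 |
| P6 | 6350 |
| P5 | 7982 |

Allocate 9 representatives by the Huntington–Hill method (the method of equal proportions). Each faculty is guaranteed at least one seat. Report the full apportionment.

With divisor 3023: modified quotas P1 1.851, P8 2.258, P6 2.101, P5 2.640.
Geometric-mean thresholds: P1 √(1·2)=1.414, P8 √(2·3)=2.449, P6 √(2·3)=2.449, P5 √(2·3)=2.449.
Each quota rounded against its threshold gives P1 2, P8 2, P6 2, P5 3 (total 9).

P1 2, P8 2, P6 2, P5 3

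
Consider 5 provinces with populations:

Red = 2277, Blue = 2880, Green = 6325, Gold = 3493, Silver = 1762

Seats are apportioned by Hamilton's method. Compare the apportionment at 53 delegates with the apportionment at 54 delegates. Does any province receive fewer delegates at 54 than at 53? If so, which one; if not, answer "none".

At 53 seats: Red 7, Blue 9, Green 20, Gold 11, Silver 6.
At 54 seats: Red 7, Blue 9, Green 21, Gold 11, Silver 6.
No province's allocation decreased.

none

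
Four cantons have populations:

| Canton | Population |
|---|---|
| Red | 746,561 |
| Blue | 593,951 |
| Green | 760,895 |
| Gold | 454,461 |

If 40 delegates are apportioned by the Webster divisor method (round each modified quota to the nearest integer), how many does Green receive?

12

Standard divisor 2555868/40 ≈ 63896.7; standard quotas: Red 11.684, Blue 9.295, Green 11.908, Gold 7.112.
Rounding to the nearest integer gives Red 12, Blue 9, Green 12, Gold 7 — total 40, matching the house size, so no adjustment is needed.
Green receives 12.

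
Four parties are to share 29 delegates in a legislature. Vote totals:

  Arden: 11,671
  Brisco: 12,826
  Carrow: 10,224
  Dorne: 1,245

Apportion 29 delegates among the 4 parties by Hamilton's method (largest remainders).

Total 35966; standard divisor 35966/29 ≈ 1240.207.
Standard quotas: Arden 9.4105, Brisco 10.3418, Carrow 8.2438, Dorne 1.0039.
Lower quotas: Arden 9, Brisco 10, Carrow 8, Dorne 1 (sum 28, leaving 1 seat).
Remainders in descending order: Arden 0.4105, Brisco 0.3418, Carrow 0.2438, Dorne 0.0039.
Largest remainder: Arden receives the extra seat.

Arden: 10; Brisco: 10; Carrow: 8; Dorne: 1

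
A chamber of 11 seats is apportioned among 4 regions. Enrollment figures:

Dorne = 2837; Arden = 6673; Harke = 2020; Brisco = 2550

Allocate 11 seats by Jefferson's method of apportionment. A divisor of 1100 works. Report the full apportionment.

Dorne=2, Arden=6, Harke=1, Brisco=2

With modified divisor 1100: modified quotas Dorne 2.579, Arden 6.066, Harke 1.836, Brisco 2.318.
Rounding down: Dorne 2, Arden 6, Harke 1, Brisco 2 (total 11).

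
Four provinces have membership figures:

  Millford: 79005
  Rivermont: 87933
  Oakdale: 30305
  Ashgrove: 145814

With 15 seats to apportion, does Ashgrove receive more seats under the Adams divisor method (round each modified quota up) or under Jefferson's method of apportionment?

Jefferson

Adams: Millford 3, Rivermont 4, Oakdale 2, Ashgrove 6.
Jefferson: Millford 3, Rivermont 4, Oakdale 1, Ashgrove 7.
Ashgrove gets 6 under Adams and 7 under Jefferson.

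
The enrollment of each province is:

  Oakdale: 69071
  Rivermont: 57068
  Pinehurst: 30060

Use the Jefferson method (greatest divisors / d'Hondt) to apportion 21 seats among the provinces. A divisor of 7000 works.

Oakdale=9, Rivermont=8, Pinehurst=4

With modified divisor 7000: modified quotas Oakdale 9.867, Rivermont 8.153, Pinehurst 4.294.
Rounding down: Oakdale 9, Rivermont 8, Pinehurst 4 (total 21).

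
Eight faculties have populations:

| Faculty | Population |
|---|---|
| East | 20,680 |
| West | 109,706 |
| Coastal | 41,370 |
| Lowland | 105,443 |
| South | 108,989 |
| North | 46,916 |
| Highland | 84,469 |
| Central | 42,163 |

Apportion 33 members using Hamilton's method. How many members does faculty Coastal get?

Standard divisor: 559736 ÷ 33 ≈ 16961.697.
Standard quotas: East 1.2192, West 6.4679, Coastal 2.4390, Lowland 6.2165, South 6.4256, North 2.7660, Highland 4.9800, Central 2.4858.
Lower quotas: East 1, West 6, Coastal 2, Lowland 6, South 6, North 2, Highland 4, Central 2 (sum 29, leaving 4 seats).
Remainders in descending order: Highland 0.9800, North 0.7660, Central 0.4858, West 0.4679, Coastal 0.4390, South 0.4256, East 0.2192, Lowland 0.2165.
Largest remainders: Highland, North, Central, West receive the extra seats.
Coastal receives 2.

2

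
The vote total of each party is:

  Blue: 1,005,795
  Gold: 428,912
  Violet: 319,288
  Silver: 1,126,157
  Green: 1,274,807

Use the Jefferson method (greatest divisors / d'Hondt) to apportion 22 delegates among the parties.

Standard divisor 4154959/22 ≈ 188861.773; standard quotas: Blue 5.326, Gold 2.271, Violet 1.691, Silver 5.963, Green 6.750.
Rounding down gives 5, 2, 1, 5, 6 = 19 seats, so the divisor must be adjusted.
With modified divisor 164300: modified quotas Blue 6.122, Gold 2.611, Violet 1.943, Silver 6.854, Green 7.759.
Rounding down: Blue 6, Gold 2, Violet 1, Silver 6, Green 7 (total 22).

Blue: 6, Gold: 2, Violet: 1, Silver: 6, Green: 7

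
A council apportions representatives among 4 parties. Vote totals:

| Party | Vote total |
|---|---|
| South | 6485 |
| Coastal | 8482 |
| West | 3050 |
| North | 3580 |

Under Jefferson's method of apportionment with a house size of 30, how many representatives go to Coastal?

12

Standard divisor 21597/30 ≈ 719.9; standard quotas: South 9.008, Coastal 11.782, West 4.237, North 4.973.
Rounding down gives 9, 11, 4, 4 = 28 seats, so the divisor must be adjusted.
With modified divisor 700: modified quotas South 9.264, Coastal 12.117, West 4.357, North 5.114.
Rounding down: South 9, Coastal 12, West 4, North 5 (total 30).
Coastal receives 12.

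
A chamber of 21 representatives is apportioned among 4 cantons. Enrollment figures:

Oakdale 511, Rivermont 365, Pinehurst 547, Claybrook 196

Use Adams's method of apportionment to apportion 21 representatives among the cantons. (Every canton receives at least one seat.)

Standard divisor 1619/21 ≈ 77.095; standard quotas: Oakdale 6.628, Rivermont 4.734, Pinehurst 7.095, Claybrook 2.542.
Rounding up gives 7, 5, 8, 3 = 23 seats, so the divisor must be adjusted.
With modified divisor 90: modified quotas Oakdale 5.678, Rivermont 4.056, Pinehurst 6.078, Claybrook 2.178.
Rounding up: Oakdale 6, Rivermont 5, Pinehurst 7, Claybrook 3 (total 21).

Oakdale: 6, Rivermont: 5, Pinehurst: 7, Claybrook: 3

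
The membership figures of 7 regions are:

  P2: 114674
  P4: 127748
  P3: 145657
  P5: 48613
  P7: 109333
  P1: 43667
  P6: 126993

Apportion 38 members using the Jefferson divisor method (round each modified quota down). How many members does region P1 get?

2

Standard divisor 716685/38 ≈ 18860.132; standard quotas: P2 6.080, P4 6.773, P3 7.723, P5 2.578, P7 5.797, P1 2.315, P6 6.733.
Rounding down gives 6, 6, 7, 2, 5, 2, 6 = 34 seats, so the divisor must be adjusted.
With modified divisor 17300: modified quotas P2 6.629, P4 7.384, P3 8.419, P5 2.810, P7 6.320, P1 2.524, P6 7.341.
Rounding down: P2 6, P4 7, P3 8, P5 2, P7 6, P1 2, P6 7 (total 38).
P1 receives 2.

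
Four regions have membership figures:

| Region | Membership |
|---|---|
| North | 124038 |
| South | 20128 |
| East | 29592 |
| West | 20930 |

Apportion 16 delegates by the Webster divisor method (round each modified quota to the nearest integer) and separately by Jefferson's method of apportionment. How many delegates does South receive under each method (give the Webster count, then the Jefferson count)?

Webster: North 10, South 2, East 2, West 2.
Jefferson: North 11, South 1, East 2, West 2.
South gets 2 under Webster and 1 under Jefferson.

2 and 1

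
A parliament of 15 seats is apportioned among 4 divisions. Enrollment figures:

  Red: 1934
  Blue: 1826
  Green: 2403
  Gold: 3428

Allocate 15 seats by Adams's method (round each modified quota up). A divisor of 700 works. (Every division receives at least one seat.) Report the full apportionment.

With modified divisor 700: modified quotas Red 2.763, Blue 2.609, Green 3.433, Gold 4.897.
Rounding up: Red 3, Blue 3, Green 4, Gold 5 (total 15).

Red 3, Blue 3, Green 4, Gold 5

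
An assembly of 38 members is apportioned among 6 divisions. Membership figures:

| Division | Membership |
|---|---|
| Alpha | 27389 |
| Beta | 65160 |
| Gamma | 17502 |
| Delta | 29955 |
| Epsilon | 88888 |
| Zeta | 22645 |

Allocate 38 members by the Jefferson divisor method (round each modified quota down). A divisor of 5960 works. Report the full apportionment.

Alpha: 4, Beta: 10, Gamma: 2, Delta: 5, Epsilon: 14, Zeta: 3

With modified divisor 5960: modified quotas Alpha 4.595, Beta 10.933, Gamma 2.937, Delta 5.026, Epsilon 14.914, Zeta 3.799.
Rounding down: Alpha 4, Beta 10, Gamma 2, Delta 5, Epsilon 14, Zeta 3 (total 38).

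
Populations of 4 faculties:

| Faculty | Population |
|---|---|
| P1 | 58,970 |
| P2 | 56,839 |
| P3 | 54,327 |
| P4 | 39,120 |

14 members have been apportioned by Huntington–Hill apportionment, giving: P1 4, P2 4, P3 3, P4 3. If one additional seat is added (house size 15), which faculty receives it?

P3

Priority for the next seat is population ÷ (√(s·(s+1))).
Priorities: P1 13186.093, P2 12709.587, P3 15682.854, P4 11292.971.
Highest priority: P3.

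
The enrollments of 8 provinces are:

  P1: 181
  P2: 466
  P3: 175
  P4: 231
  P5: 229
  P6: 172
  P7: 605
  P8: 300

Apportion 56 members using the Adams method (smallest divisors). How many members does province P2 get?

Standard divisor 2359/56 ≈ 42.125; standard quotas: P1 4.297, P2 11.062, P3 4.154, P4 5.484, P5 5.436, P6 4.083, P7 14.362, P8 7.122.
Rounding up gives 5, 12, 5, 6, 6, 5, 15, 8 = 62 seats, so the divisor must be adjusted.
With modified divisor 45.5: modified quotas P1 3.978, P2 10.242, P3 3.846, P4 5.077, P5 5.033, P6 3.780, P7 13.297, P8 6.593.
Rounding up: P1 4, P2 11, P3 4, P4 6, P5 6, P6 4, P7 14, P8 7 (total 56).
P2 receives 11.

11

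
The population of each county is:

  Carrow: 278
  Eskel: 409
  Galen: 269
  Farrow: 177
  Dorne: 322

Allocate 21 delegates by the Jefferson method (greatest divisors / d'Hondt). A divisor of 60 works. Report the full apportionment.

With modified divisor 60: modified quotas Carrow 4.633, Eskel 6.817, Galen 4.483, Farrow 2.950, Dorne 5.367.
Rounding down: Carrow 4, Eskel 6, Galen 4, Farrow 2, Dorne 5 (total 21).

Carrow: 4, Eskel: 6, Galen: 4, Farrow: 2, Dorne: 5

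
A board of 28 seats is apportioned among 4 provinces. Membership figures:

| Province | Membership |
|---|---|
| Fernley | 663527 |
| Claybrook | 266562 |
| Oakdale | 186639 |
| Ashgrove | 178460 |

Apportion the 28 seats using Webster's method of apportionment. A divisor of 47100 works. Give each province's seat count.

Fernley: 14; Claybrook: 6; Oakdale: 4; Ashgrove: 4

With modified divisor 47100: modified quotas Fernley 14.088, Claybrook 5.659, Oakdale 3.963, Ashgrove 3.789.
Rounding to the nearest integer: Fernley 14, Claybrook 6, Oakdale 4, Ashgrove 4 (total 28).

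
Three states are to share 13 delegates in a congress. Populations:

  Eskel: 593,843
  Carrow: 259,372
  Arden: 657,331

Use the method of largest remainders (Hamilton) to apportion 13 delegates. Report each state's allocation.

Standard divisor: 1510546 ÷ 13 ≈ 116195.846.
Standard quotas: Eskel 5.1107, Carrow 2.2322, Arden 5.6571.
Lower quotas: Eskel 5, Carrow 2, Arden 5 (sum 12, leaving 1 seat).
Remainders in descending order: Arden 0.6571, Carrow 0.2322, Eskel 0.1107.
The surplus seat goes to Arden.

Eskel 5, Carrow 2, Arden 6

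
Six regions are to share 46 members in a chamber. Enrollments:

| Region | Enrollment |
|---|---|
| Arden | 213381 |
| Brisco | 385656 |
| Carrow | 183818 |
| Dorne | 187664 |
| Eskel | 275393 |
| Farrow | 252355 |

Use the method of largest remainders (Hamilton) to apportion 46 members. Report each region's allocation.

Total 1498267; standard divisor 1498267/46 ≈ 32571.022.
Standard quotas: Arden 6.5513, Brisco 11.8405, Carrow 5.6436, Dorne 5.7617, Eskel 8.4552, Farrow 7.7478.
Lower quotas: Arden 6, Brisco 11, Carrow 5, Dorne 5, Eskel 8, Farrow 7 (sum 42, leaving 4 seats).
Remainders in descending order: Brisco 0.8405, Dorne 0.7617, Farrow 0.7478, Carrow 0.6436, Arden 0.5513, Eskel 0.4552.
Largest remainders: Brisco, Dorne, Farrow, Carrow receive the extra seats.

Arden 6, Brisco 12, Carrow 6, Dorne 6, Eskel 8, Farrow 8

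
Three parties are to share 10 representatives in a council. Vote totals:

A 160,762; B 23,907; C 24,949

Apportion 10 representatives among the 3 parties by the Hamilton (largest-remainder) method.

A=8, B=1, C=1

Standard divisor: 209618 ÷ 10 ≈ 20961.8.
Standard quotas: A 7.6693, B 1.1405, C 1.1902.
Lower quotas: A 7, B 1, C 1 (sum 9, leaving 1 seat).
Remainders in descending order: A 0.6693, C 0.1902, B 0.1405.
Largest remainder: A receives the extra seat.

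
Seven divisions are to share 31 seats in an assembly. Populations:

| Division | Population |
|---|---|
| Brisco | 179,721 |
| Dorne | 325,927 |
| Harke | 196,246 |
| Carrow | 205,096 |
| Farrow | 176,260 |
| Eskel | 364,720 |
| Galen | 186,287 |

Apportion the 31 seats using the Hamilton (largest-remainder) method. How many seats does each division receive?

Brisco 3, Dorne 6, Harke 4, Carrow 4, Farrow 3, Eskel 7, Galen 4

The standard divisor is 1634257/31 ≈ 52717.968.
Standard quotas: Brisco 3.4091, Dorne 6.1825, Harke 3.7226, Carrow 3.8904, Farrow 3.3435, Eskel 6.9183, Galen 3.5337.
Lower quotas: Brisco 3, Dorne 6, Harke 3, Carrow 3, Farrow 3, Eskel 6, Galen 3 (sum 27, leaving 4 seats).
Remainders in descending order: Eskel 0.9183, Carrow 0.8904, Harke 0.7226, Galen 0.5337, Brisco 0.4091, Farrow 0.3435, Dorne 0.1825.
Largest remainders: Eskel, Carrow, Harke, Galen receive the extra seats.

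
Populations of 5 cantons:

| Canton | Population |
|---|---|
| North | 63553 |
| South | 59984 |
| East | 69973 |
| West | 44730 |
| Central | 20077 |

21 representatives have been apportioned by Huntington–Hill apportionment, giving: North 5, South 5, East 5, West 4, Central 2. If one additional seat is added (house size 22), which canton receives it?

East

Priority for the next seat is population ÷ (√(s·(s+1))).
Priorities: North 11603.137, South 10951.530, East 12775.264, West 10001.932, Central 8196.401.
Highest priority: East.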